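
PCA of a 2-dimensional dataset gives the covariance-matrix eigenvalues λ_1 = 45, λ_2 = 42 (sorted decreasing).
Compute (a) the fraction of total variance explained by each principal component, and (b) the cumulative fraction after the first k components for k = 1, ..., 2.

Step 1 — total variance = trace(Sigma) = Σ λ_i = 45 + 42 = 87.

Step 2 — fraction explained by component i = λ_i / Σ λ:
  PC1: 45/87 = 0.5172
  PC2: 42/87 = 0.4828

Step 3 — cumulative fraction after k components = (λ_1 + ... + λ_k) / Σ λ:
  k = 1: 45/87 = 0.5172
  k = 2: (45 + 42)/87 = 87/87 = 1

Summary (fraction, with percent):

explained: PC1 0.5172 (51.72%), PC2 0.4828 (48.28%);  cumulative: 0.5172, 1


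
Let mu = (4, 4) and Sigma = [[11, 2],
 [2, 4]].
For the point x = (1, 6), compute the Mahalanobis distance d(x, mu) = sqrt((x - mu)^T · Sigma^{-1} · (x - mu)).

Step 1 — centre the observation: (x - mu) = (-3, 2).

Step 2 — invert Sigma. det(Sigma) = 11·4 - (2)² = 40.
  Sigma^{-1} = (1/det) · [[d, -b], [-b, a]] = [[0.1, -0.05],
 [-0.05, 0.275]].

Step 3 — form the quadratic (x - mu)^T · Sigma^{-1} · (x - mu):
  Sigma^{-1} · (x - mu) = (-0.4, 0.7).
  (x - mu)^T · [Sigma^{-1} · (x - mu)] = (-3)·(-0.4) + (2)·(0.7) = 2.6.

Step 4 — take square root: d = √(2.6) ≈ 1.6125.

d(x, mu) = √(2.6) ≈ 1.6125


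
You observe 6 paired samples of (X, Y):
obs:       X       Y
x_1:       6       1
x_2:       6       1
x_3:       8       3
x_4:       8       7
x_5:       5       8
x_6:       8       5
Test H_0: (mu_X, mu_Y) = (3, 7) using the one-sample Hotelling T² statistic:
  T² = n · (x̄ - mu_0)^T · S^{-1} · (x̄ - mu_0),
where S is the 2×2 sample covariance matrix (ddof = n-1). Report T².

Step 1 — sample mean vector:
  mean(X) = (6 + 6 + 8 + 8 + 5 + 8) / 6 = 41/6 = 6.8333
  mean(Y) = (1 + 1 + 3 + 7 + 8 + 5) / 6 = 25/6 = 4.1667
  x̄ = (6.8333, 4.1667),  deviation x̄ - mu_0 = (6.8333, 4.1667) - (3, 7) = (3.8333, -2.8333).

Step 2 — sample covariance matrix, S[i,j] = (1/(n-1)) · Σ_k (x_{k,i} - mean_i) · (x_{k,j} - mean_j), divisor n-1 = 5:
  S[X,X] = ((-0.8333)·(-0.8333) + (-0.8333)·(-0.8333) + (1.1667)·(1.1667) + (1.1667)·(1.1667) + (-1.8333)·(-1.8333) + (1.1667)·(1.1667)) / 5 = 8.8333/5 = 1.7667
  S[X,Y] = ((-0.8333)·(-3.1667) + (-0.8333)·(-3.1667) + (1.1667)·(-1.1667) + (1.1667)·(2.8333) + (-1.8333)·(3.8333) + (1.1667)·(0.8333)) / 5 = 1.1667/5 = 0.2333
  S[Y,Y] = ((-3.1667)·(-3.1667) + (-3.1667)·(-3.1667) + (-1.1667)·(-1.1667) + (2.8333)·(2.8333) + (3.8333)·(3.8333) + (0.8333)·(0.8333)) / 5 = 44.8333/5 = 8.9667
  S = [[1.7667, 0.2333],
 [0.2333, 8.9667]].

Step 3 — invert S. det(S) = 1.7667·8.9667 - (0.2333)² = 15.7867.
  S^{-1} = (1/det) · [[d, -b], [-b, a]] = [[0.568, -0.0148],
 [-0.0148, 0.1119]].

Step 4 — quadratic form (x̄ - mu_0)^T · S^{-1} · (x̄ - mu_0):
  S^{-1} · (x̄ - mu_0) = (2.2192, -0.3737),
  (x̄ - mu_0)^T · [...] = (3.8333)·(2.2192) + (-2.8333)·(-0.3737) = 9.5657.

Step 5 — scale by n: T² = 6 · 9.5657 = 57.3944.

T² ≈ 57.3944


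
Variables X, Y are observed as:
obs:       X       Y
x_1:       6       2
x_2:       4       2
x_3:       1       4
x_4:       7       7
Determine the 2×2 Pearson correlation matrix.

Step 1 — column means:
  mean(X) = (6 + 4 + 1 + 7) / 4 = 18/4 = 4.5
  mean(Y) = (2 + 2 + 4 + 7) / 4 = 15/4 = 3.75

Step 2 — sample variances and covariances s[i,j] = (1/(n-1)) · Σ_k (x_{k,i} - mean_i) · (x_{k,j} - mean_j), with n-1 = 3:
  s[X,X] = ((1.5)·(1.5) + (-0.5)·(-0.5) + (-3.5)·(-3.5) + (2.5)·(2.5)) / 3 = 21/3 = 7
  s[X,Y] = ((1.5)·(-1.75) + (-0.5)·(-1.75) + (-3.5)·(0.25) + (2.5)·(3.25)) / 3 = 5.5/3 = 1.8333
  s[Y,Y] = ((-1.75)·(-1.75) + (-1.75)·(-1.75) + (0.25)·(0.25) + (3.25)·(3.25)) / 3 = 16.75/3 = 5.5833
  Sample standard deviations s_i = √(s[i,i]):
  s(X) = √(7) = 2.6458
  s(Y) = √(5.5833) = 2.3629

Step 3 — r_{ij} = s_{ij} / (s_i · s_j):
  r[X,X] = 1 (diagonal).
  r[X,Y] = 1.8333 / (2.6458 · 2.3629) = 1.8333 / 6.2517 = 0.2933
  r[Y,Y] = 1 (diagonal).

R is symmetric with unit diagonal. Assembling:

R = [[1, 0.2933],
 [0.2933, 1]]


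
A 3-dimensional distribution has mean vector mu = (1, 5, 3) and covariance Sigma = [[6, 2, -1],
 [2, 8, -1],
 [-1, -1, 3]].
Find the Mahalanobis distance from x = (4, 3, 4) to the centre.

Step 1 — centre the observation: (x - mu) = (3, -2, 1).

Step 2 — invert Sigma (cofactor / det for 3×3, or solve directly):
  Sigma^{-1} = [[0.1885, -0.041, 0.0492],
 [-0.041, 0.1393, 0.0328],
 [0.0492, 0.0328, 0.3607]].

Step 3 — form the quadratic (x - mu)^T · Sigma^{-1} · (x - mu):
  Sigma^{-1} · (x - mu) = (0.6967, -0.3689, 0.4426).
  (x - mu)^T · [Sigma^{-1} · (x - mu)] = (3)·(0.6967) + (-2)·(-0.3689) + (1)·(0.4426) = 3.2705.

Step 4 — take square root: d = √(3.2705) ≈ 1.8085.

d(x, mu) = √(3.2705) ≈ 1.8085


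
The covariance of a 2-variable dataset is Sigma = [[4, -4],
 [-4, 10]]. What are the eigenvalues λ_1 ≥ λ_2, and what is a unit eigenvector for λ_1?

Step 1 — characteristic polynomial of 2×2 Sigma:
  det(Sigma - λI) = λ² - trace · λ + det = 0.
  trace = 4 + 10 = 14, det = 4·10 - (-4)² = 24.
Step 2 — discriminant:
  Δ = trace² - 4·det = 196 - 96 = 100.
Step 3 — eigenvalues:
  λ = (trace ± √Δ)/2 = (14 ± 10)/2,
  λ_1 = 12,  λ_2 = 2.

Step 4 — unit eigenvector for λ_1: solve (Sigma - λ_1 I)v = 0. First row:
  (4 - 12)·v_x + (-4)·v_y = 0, i.e. (-8)·v_x + (-4)·v_y = 0,
  so v ∝ (b, λ_1 - a) = (-4, 8); multiply by -1 so the first entry is positive: u = (4, -8).
  ||u|| = √((4)² + (-8)²) = √(80) ≈ 8.9443,
  v_1 = u/||u|| ≈ (0.4472, -0.8944) (||v_1|| = 1).

λ_1 = 12,  λ_2 = 2;  v_1 ≈ (0.4472, -0.8944)


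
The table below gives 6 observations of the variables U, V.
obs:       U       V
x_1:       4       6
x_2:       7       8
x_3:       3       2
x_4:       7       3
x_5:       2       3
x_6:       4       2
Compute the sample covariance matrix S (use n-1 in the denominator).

Step 1 — column means:
  mean(U) = (4 + 7 + 3 + 7 + 2 + 4) / 6 = 27/6 = 4.5
  mean(V) = (6 + 8 + 2 + 3 + 3 + 2) / 6 = 24/6 = 4

Step 2 — sample covariance S[i,j] = (1/(n-1)) · Σ_k (x_{k,i} - mean_i) · (x_{k,j} - mean_j), with n-1 = 5.
  S[U,U] = ((-0.5)·(-0.5) + (2.5)·(2.5) + (-1.5)·(-1.5) + (2.5)·(2.5) + (-2.5)·(-2.5) + (-0.5)·(-0.5)) / 5 = 21.5/5 = 4.3
  S[U,V] = ((-0.5)·(2) + (2.5)·(4) + (-1.5)·(-2) + (2.5)·(-1) + (-2.5)·(-1) + (-0.5)·(-2)) / 5 = 13/5 = 2.6
  S[V,V] = ((2)·(2) + (4)·(4) + (-2)·(-2) + (-1)·(-1) + (-1)·(-1) + (-2)·(-2)) / 5 = 30/5 = 6

S is symmetric (S[j,i] = S[i,j]). Assembling:

S = [[4.3, 2.6],
 [2.6, 6]]


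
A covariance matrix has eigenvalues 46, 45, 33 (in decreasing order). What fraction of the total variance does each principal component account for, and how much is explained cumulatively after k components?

Step 1 — total variance = trace(Sigma) = Σ λ_i = 46 + 45 + 33 = 124.

Step 2 — fraction explained by component i = λ_i / Σ λ:
  PC1: 46/124 = 0.371
  PC2: 45/124 = 0.3629
  PC3: 33/124 = 0.2661

Step 3 — cumulative fraction after k components = (λ_1 + ... + λ_k) / Σ λ:
  k = 1: 46/124 = 0.371
  k = 2: (46 + 45)/124 = 91/124 = 0.7339
  k = 3: (46 + 45 + 33)/124 = 124/124 = 1

Summary (fraction, with percent):

explained: PC1 0.371 (37.1%), PC2 0.3629 (36.29%), PC3 0.2661 (26.61%);  cumulative: 0.371, 0.7339, 1


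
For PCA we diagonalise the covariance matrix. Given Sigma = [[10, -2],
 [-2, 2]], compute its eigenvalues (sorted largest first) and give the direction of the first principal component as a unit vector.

Step 1 — characteristic polynomial of 2×2 Sigma:
  det(Sigma - λI) = λ² - trace · λ + det = 0.
  trace = 10 + 2 = 12, det = 10·2 - (-2)² = 16.
Step 2 — discriminant:
  Δ = trace² - 4·det = 144 - 64 = 80.
Step 3 — eigenvalues:
  λ = (trace ± √Δ)/2 = (12 ± 8.9443)/2,
  λ_1 = 10.4721,  λ_2 = 1.5279.

Step 4 — unit eigenvector for λ_1: solve (Sigma - λ_1 I)v = 0. First row:
  (10 - 10.4721)·v_x + (-2)·v_y = 0, i.e. (-0.4721)·v_x + (-2)·v_y = 0,
  so v ∝ (b, λ_1 - a) = (-2, 0.4721); multiply by -1 so the first entry is positive: u = (2, -0.4721).
  ||u|| = √((2)² + (-0.4721)²) = √(4.2229) ≈ 2.055,
  v_1 = u/||u|| ≈ (0.9732, -0.2298) (||v_1|| = 1).

λ_1 = 10.4721,  λ_2 = 1.5279;  v_1 ≈ (0.9732, -0.2298)


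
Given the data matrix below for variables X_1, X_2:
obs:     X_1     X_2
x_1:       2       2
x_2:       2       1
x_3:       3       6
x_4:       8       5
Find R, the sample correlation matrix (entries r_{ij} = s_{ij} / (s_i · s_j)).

Step 1 — column means:
  mean(X_1) = (2 + 2 + 3 + 8) / 4 = 15/4 = 3.75
  mean(X_2) = (2 + 1 + 6 + 5) / 4 = 14/4 = 3.5

Step 2 — sample variances and covariances s[i,j] = (1/(n-1)) · Σ_k (x_{k,i} - mean_i) · (x_{k,j} - mean_j), with n-1 = 3:
  s[X_1,X_1] = ((-1.75)·(-1.75) + (-1.75)·(-1.75) + (-0.75)·(-0.75) + (4.25)·(4.25)) / 3 = 24.75/3 = 8.25
  s[X_1,X_2] = ((-1.75)·(-1.5) + (-1.75)·(-2.5) + (-0.75)·(2.5) + (4.25)·(1.5)) / 3 = 11.5/3 = 3.8333
  s[X_2,X_2] = ((-1.5)·(-1.5) + (-2.5)·(-2.5) + (2.5)·(2.5) + (1.5)·(1.5)) / 3 = 17/3 = 5.6667
  Sample standard deviations s_i = √(s[i,i]):
  s(X_1) = √(8.25) = 2.8723
  s(X_2) = √(5.6667) = 2.3805

Step 3 — r_{ij} = s_{ij} / (s_i · s_j):
  r[X_1,X_1] = 1 (diagonal).
  r[X_1,X_2] = 3.8333 / (2.8723 · 2.3805) = 3.8333 / 6.8374 = 0.5606
  r[X_2,X_2] = 1 (diagonal).

R is symmetric with unit diagonal. Assembling:

R = [[1, 0.5606],
 [0.5606, 1]]


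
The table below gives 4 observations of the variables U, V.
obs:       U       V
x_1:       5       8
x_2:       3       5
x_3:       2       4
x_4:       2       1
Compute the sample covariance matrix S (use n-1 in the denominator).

Step 1 — column means:
  mean(U) = (5 + 3 + 2 + 2) / 4 = 12/4 = 3
  mean(V) = (8 + 5 + 4 + 1) / 4 = 18/4 = 4.5

Step 2 — sample covariance S[i,j] = (1/(n-1)) · Σ_k (x_{k,i} - mean_i) · (x_{k,j} - mean_j), with n-1 = 3.
  S[U,U] = ((2)·(2) + (0)·(0) + (-1)·(-1) + (-1)·(-1)) / 3 = 6/3 = 2
  S[U,V] = ((2)·(3.5) + (0)·(0.5) + (-1)·(-0.5) + (-1)·(-3.5)) / 3 = 11/3 = 3.6667
  S[V,V] = ((3.5)·(3.5) + (0.5)·(0.5) + (-0.5)·(-0.5) + (-3.5)·(-3.5)) / 3 = 25/3 = 8.3333

S is symmetric (S[j,i] = S[i,j]). Assembling:

S = [[2, 3.6667],
 [3.6667, 8.3333]]


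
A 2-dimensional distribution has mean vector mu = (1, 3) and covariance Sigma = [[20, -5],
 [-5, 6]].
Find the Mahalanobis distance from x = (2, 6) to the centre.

Step 1 — centre the observation: (x - mu) = (1, 3).

Step 2 — invert Sigma. det(Sigma) = 20·6 - (-5)² = 95.
  Sigma^{-1} = (1/det) · [[d, -b], [-b, a]] = [[0.0632, 0.0526],
 [0.0526, 0.2105]].

Step 3 — form the quadratic (x - mu)^T · Sigma^{-1} · (x - mu):
  Sigma^{-1} · (x - mu) = (0.2211, 0.6842).
  (x - mu)^T · [Sigma^{-1} · (x - mu)] = (1)·(0.2211) + (3)·(0.6842) = 2.2737.

Step 4 — take square root: d = √(2.2737) ≈ 1.5079.

d(x, mu) = √(2.2737) ≈ 1.5079


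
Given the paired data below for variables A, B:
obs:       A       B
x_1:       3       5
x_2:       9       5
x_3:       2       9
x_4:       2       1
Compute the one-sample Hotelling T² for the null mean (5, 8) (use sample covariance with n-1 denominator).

Step 1 — sample mean vector:
  mean(A) = (3 + 9 + 2 + 2) / 4 = 16/4 = 4
  mean(B) = (5 + 5 + 9 + 1) / 4 = 20/4 = 5
  x̄ = (4, 5),  deviation x̄ - mu_0 = (4, 5) - (5, 8) = (-1, -3).

Step 2 — sample covariance matrix, S[i,j] = (1/(n-1)) · Σ_k (x_{k,i} - mean_i) · (x_{k,j} - mean_j), divisor n-1 = 3:
  S[A,A] = ((-1)·(-1) + (5)·(5) + (-2)·(-2) + (-2)·(-2)) / 3 = 34/3 = 11.3333
  S[A,B] = ((-1)·(0) + (5)·(0) + (-2)·(4) + (-2)·(-4)) / 3 = 0/3 = 0
  S[B,B] = ((0)·(0) + (0)·(0) + (4)·(4) + (-4)·(-4)) / 3 = 32/3 = 10.6667
  S = [[11.3333, 0],
 [0, 10.6667]].

Step 3 — invert S. det(S) = 11.3333·10.6667 - (0)² = 120.8889.
  S^{-1} = (1/det) · [[d, -b], [-b, a]] = [[0.0882, 0],
 [0, 0.0938]].

Step 4 — quadratic form (x̄ - mu_0)^T · S^{-1} · (x̄ - mu_0):
  S^{-1} · (x̄ - mu_0) = (-0.0882, -0.2812),
  (x̄ - mu_0)^T · [...] = (-1)·(-0.0882) + (-3)·(-0.2812) = 0.932.

Step 5 — scale by n: T² = 4 · 0.932 = 3.7279.

T² ≈ 3.7279


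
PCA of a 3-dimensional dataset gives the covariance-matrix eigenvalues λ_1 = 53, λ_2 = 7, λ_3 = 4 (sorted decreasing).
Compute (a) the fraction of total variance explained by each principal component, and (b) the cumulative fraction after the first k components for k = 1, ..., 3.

Step 1 — total variance = trace(Sigma) = Σ λ_i = 53 + 7 + 4 = 64.

Step 2 — fraction explained by component i = λ_i / Σ λ:
  PC1: 53/64 = 0.8281
  PC2: 7/64 = 0.1094
  PC3: 4/64 = 0.0625

Step 3 — cumulative fraction after k components = (λ_1 + ... + λ_k) / Σ λ:
  k = 1: 53/64 = 0.8281
  k = 2: (53 + 7)/64 = 60/64 = 0.9375
  k = 3: (53 + 7 + 4)/64 = 64/64 = 1

Summary (fraction, with percent):

explained: PC1 0.8281 (82.81%), PC2 0.1094 (10.94%), PC3 0.0625 (6.25%);  cumulative: 0.8281, 0.9375, 1


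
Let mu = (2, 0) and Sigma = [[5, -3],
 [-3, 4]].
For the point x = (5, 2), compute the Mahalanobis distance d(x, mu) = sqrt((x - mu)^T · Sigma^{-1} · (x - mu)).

Step 1 — centre the observation: (x - mu) = (3, 2).

Step 2 — invert Sigma. det(Sigma) = 5·4 - (-3)² = 11.
  Sigma^{-1} = (1/det) · [[d, -b], [-b, a]] = [[0.3636, 0.2727],
 [0.2727, 0.4545]].

Step 3 — form the quadratic (x - mu)^T · Sigma^{-1} · (x - mu):
  Sigma^{-1} · (x - mu) = (1.6364, 1.7273).
  (x - mu)^T · [Sigma^{-1} · (x - mu)] = (3)·(1.6364) + (2)·(1.7273) = 8.3636.

Step 4 — take square root: d = √(8.3636) ≈ 2.892.

d(x, mu) = √(8.3636) ≈ 2.892


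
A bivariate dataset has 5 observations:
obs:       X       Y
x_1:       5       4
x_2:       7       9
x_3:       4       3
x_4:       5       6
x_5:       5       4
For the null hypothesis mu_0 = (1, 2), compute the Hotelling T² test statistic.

Step 1 — sample mean vector:
  mean(X) = (5 + 7 + 4 + 5 + 5) / 5 = 26/5 = 5.2
  mean(Y) = (4 + 9 + 3 + 6 + 4) / 5 = 26/5 = 5.2
  x̄ = (5.2, 5.2),  deviation x̄ - mu_0 = (5.2, 5.2) - (1, 2) = (4.2, 3.2).

Step 2 — sample covariance matrix, S[i,j] = (1/(n-1)) · Σ_k (x_{k,i} - mean_i) · (x_{k,j} - mean_j), divisor n-1 = 4:
  S[X,X] = ((-0.2)·(-0.2) + (1.8)·(1.8) + (-1.2)·(-1.2) + (-0.2)·(-0.2) + (-0.2)·(-0.2)) / 4 = 4.8/4 = 1.2
  S[X,Y] = ((-0.2)·(-1.2) + (1.8)·(3.8) + (-1.2)·(-2.2) + (-0.2)·(0.8) + (-0.2)·(-1.2)) / 4 = 9.8/4 = 2.45
  S[Y,Y] = ((-1.2)·(-1.2) + (3.8)·(3.8) + (-2.2)·(-2.2) + (0.8)·(0.8) + (-1.2)·(-1.2)) / 4 = 22.8/4 = 5.7
  S = [[1.2, 2.45],
 [2.45, 5.7]].

Step 3 — invert S. det(S) = 1.2·5.7 - (2.45)² = 0.8375.
  S^{-1} = (1/det) · [[d, -b], [-b, a]] = [[6.806, -2.9254],
 [-2.9254, 1.4328]].

Step 4 — quadratic form (x̄ - mu_0)^T · S^{-1} · (x̄ - mu_0):
  S^{-1} · (x̄ - mu_0) = (19.2239, -7.7015),
  (x̄ - mu_0)^T · [...] = (4.2)·(19.2239) + (3.2)·(-7.7015) = 56.0955.

Step 5 — scale by n: T² = 5 · 56.0955 = 280.4776.

T² ≈ 280.4776


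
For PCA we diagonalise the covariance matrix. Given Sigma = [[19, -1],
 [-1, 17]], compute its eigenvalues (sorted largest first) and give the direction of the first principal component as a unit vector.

Step 1 — characteristic polynomial of 2×2 Sigma:
  det(Sigma - λI) = λ² - trace · λ + det = 0.
  trace = 19 + 17 = 36, det = 19·17 - (-1)² = 322.
Step 2 — discriminant:
  Δ = trace² - 4·det = 1296 - 1288 = 8.
Step 3 — eigenvalues:
  λ = (trace ± √Δ)/2 = (36 ± 2.8284)/2,
  λ_1 = 19.4142,  λ_2 = 16.5858.

Step 4 — unit eigenvector for λ_1: solve (Sigma - λ_1 I)v = 0. First row:
  (19 - 19.4142)·v_x + (-1)·v_y = 0, i.e. (-0.4142)·v_x + (-1)·v_y = 0,
  so v ∝ (b, λ_1 - a) = (-1, 0.4142); multiply by -1 so the first entry is positive: u = (1, -0.4142).
  ||u|| = √((1)² + (-0.4142)²) = √(1.1716) ≈ 1.0824,
  v_1 = u/||u|| ≈ (0.9239, -0.3827) (||v_1|| = 1).

λ_1 = 19.4142,  λ_2 = 16.5858;  v_1 ≈ (0.9239, -0.3827)


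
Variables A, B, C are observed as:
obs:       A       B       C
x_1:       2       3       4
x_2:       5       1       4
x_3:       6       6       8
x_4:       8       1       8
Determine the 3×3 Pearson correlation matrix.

Step 1 — column means:
  mean(A) = (2 + 5 + 6 + 8) / 4 = 21/4 = 5.25
  mean(B) = (3 + 1 + 6 + 1) / 4 = 11/4 = 2.75
  mean(C) = (4 + 4 + 8 + 8) / 4 = 24/4 = 6

Step 2 — sample variances and covariances s[i,j] = (1/(n-1)) · Σ_k (x_{k,i} - mean_i) · (x_{k,j} - mean_j), with n-1 = 3:
  s[A,A] = ((-3.25)·(-3.25) + (-0.25)·(-0.25) + (0.75)·(0.75) + (2.75)·(2.75)) / 3 = 18.75/3 = 6.25
  s[A,B] = ((-3.25)·(0.25) + (-0.25)·(-1.75) + (0.75)·(3.25) + (2.75)·(-1.75)) / 3 = -2.75/3 = -0.9167
  s[A,C] = ((-3.25)·(-2) + (-0.25)·(-2) + (0.75)·(2) + (2.75)·(2)) / 3 = 14/3 = 4.6667
  s[B,B] = ((0.25)·(0.25) + (-1.75)·(-1.75) + (3.25)·(3.25) + (-1.75)·(-1.75)) / 3 = 16.75/3 = 5.5833
  s[B,C] = ((0.25)·(-2) + (-1.75)·(-2) + (3.25)·(2) + (-1.75)·(2)) / 3 = 6/3 = 2
  s[C,C] = ((-2)·(-2) + (-2)·(-2) + (2)·(2) + (2)·(2)) / 3 = 16/3 = 5.3333
  Sample standard deviations s_i = √(s[i,i]):
  s(A) = √(6.25) = 2.5
  s(B) = √(5.5833) = 2.3629
  s(C) = √(5.3333) = 2.3094

Step 3 — r_{ij} = s_{ij} / (s_i · s_j):
  r[A,A] = 1 (diagonal).
  r[A,B] = -0.9167 / (2.5 · 2.3629) = -0.9167 / 5.9073 = -0.1552
  r[A,C] = 4.6667 / (2.5 · 2.3094) = 4.6667 / 5.7735 = 0.8083
  r[B,B] = 1 (diagonal).
  r[B,C] = 2 / (2.3629 · 2.3094) = 2 / 5.4569 = 0.3665
  r[C,C] = 1 (diagonal).

R is symmetric with unit diagonal. Assembling:

R = [[1, -0.1552, 0.8083],
 [-0.1552, 1, 0.3665],
 [0.8083, 0.3665, 1]]


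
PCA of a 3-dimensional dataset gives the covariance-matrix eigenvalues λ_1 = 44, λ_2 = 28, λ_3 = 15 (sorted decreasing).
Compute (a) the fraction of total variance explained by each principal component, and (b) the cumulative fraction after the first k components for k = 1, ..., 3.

Step 1 — total variance = trace(Sigma) = Σ λ_i = 44 + 28 + 15 = 87.

Step 2 — fraction explained by component i = λ_i / Σ λ:
  PC1: 44/87 = 0.5057
  PC2: 28/87 = 0.3218
  PC3: 15/87 = 0.1724

Step 3 — cumulative fraction after k components = (λ_1 + ... + λ_k) / Σ λ:
  k = 1: 44/87 = 0.5057
  k = 2: (44 + 28)/87 = 72/87 = 0.8276
  k = 3: (44 + 28 + 15)/87 = 87/87 = 1

Summary (fraction, with percent):

explained: PC1 0.5057 (50.57%), PC2 0.3218 (32.18%), PC3 0.1724 (17.24%);  cumulative: 0.5057, 0.8276, 1


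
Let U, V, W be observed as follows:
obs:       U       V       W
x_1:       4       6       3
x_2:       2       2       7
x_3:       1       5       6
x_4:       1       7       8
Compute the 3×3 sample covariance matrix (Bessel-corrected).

Step 1 — column means:
  mean(U) = (4 + 2 + 1 + 1) / 4 = 8/4 = 2
  mean(V) = (6 + 2 + 5 + 7) / 4 = 20/4 = 5
  mean(W) = (3 + 7 + 6 + 8) / 4 = 24/4 = 6

Step 2 — sample covariance S[i,j] = (1/(n-1)) · Σ_k (x_{k,i} - mean_i) · (x_{k,j} - mean_j), with n-1 = 3.
  S[U,U] = ((2)·(2) + (0)·(0) + (-1)·(-1) + (-1)·(-1)) / 3 = 6/3 = 2
  S[U,V] = ((2)·(1) + (0)·(-3) + (-1)·(0) + (-1)·(2)) / 3 = 0/3 = 0
  S[U,W] = ((2)·(-3) + (0)·(1) + (-1)·(0) + (-1)·(2)) / 3 = -8/3 = -2.6667
  S[V,V] = ((1)·(1) + (-3)·(-3) + (0)·(0) + (2)·(2)) / 3 = 14/3 = 4.6667
  S[V,W] = ((1)·(-3) + (-3)·(1) + (0)·(0) + (2)·(2)) / 3 = -2/3 = -0.6667
  S[W,W] = ((-3)·(-3) + (1)·(1) + (0)·(0) + (2)·(2)) / 3 = 14/3 = 4.6667

S is symmetric (S[j,i] = S[i,j]). Assembling:

S = [[2, 0, -2.6667],
 [0, 4.6667, -0.6667],
 [-2.6667, -0.6667, 4.6667]]


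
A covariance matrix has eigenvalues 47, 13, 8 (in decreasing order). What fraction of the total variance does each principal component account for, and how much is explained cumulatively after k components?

Step 1 — total variance = trace(Sigma) = Σ λ_i = 47 + 13 + 8 = 68.

Step 2 — fraction explained by component i = λ_i / Σ λ:
  PC1: 47/68 = 0.6912
  PC2: 13/68 = 0.1912
  PC3: 8/68 = 0.1176

Step 3 — cumulative fraction after k components = (λ_1 + ... + λ_k) / Σ λ:
  k = 1: 47/68 = 0.6912
  k = 2: (47 + 13)/68 = 60/68 = 0.8824
  k = 3: (47 + 13 + 8)/68 = 68/68 = 1

Summary (fraction, with percent):

explained: PC1 0.6912 (69.12%), PC2 0.1912 (19.12%), PC3 0.1176 (11.76%);  cumulative: 0.6912, 0.8824, 1


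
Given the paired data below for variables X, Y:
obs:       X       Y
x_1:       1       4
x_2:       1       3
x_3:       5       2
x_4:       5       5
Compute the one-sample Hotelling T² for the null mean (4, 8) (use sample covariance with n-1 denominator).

Step 1 — sample mean vector:
  mean(X) = (1 + 1 + 5 + 5) / 4 = 12/4 = 3
  mean(Y) = (4 + 3 + 2 + 5) / 4 = 14/4 = 3.5
  x̄ = (3, 3.5),  deviation x̄ - mu_0 = (3, 3.5) - (4, 8) = (-1, -4.5).

Step 2 — sample covariance matrix, S[i,j] = (1/(n-1)) · Σ_k (x_{k,i} - mean_i) · (x_{k,j} - mean_j), divisor n-1 = 3:
  S[X,X] = ((-2)·(-2) + (-2)·(-2) + (2)·(2) + (2)·(2)) / 3 = 16/3 = 5.3333
  S[X,Y] = ((-2)·(0.5) + (-2)·(-0.5) + (2)·(-1.5) + (2)·(1.5)) / 3 = 0/3 = 0
  S[Y,Y] = ((0.5)·(0.5) + (-0.5)·(-0.5) + (-1.5)·(-1.5) + (1.5)·(1.5)) / 3 = 5/3 = 1.6667
  S = [[5.3333, 0],
 [0, 1.6667]].

Step 3 — invert S. det(S) = 5.3333·1.6667 - (0)² = 8.8889.
  S^{-1} = (1/det) · [[d, -b], [-b, a]] = [[0.1875, 0],
 [0, 0.6]].

Step 4 — quadratic form (x̄ - mu_0)^T · S^{-1} · (x̄ - mu_0):
  S^{-1} · (x̄ - mu_0) = (-0.1875, -2.7),
  (x̄ - mu_0)^T · [...] = (-1)·(-0.1875) + (-4.5)·(-2.7) = 12.3375.

Step 5 — scale by n: T² = 4 · 12.3375 = 49.35.

T² ≈ 49.35


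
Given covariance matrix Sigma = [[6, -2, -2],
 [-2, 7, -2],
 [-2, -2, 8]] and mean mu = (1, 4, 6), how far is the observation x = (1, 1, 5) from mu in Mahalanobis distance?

Step 1 — centre the observation: (x - mu) = (0, -3, -1).

Step 2 — invert Sigma (cofactor / det for 3×3, or solve directly):
  Sigma^{-1} = [[0.2203, 0.0847, 0.0763],
 [0.0847, 0.1864, 0.0678],
 [0.0763, 0.0678, 0.161]].

Step 3 — form the quadratic (x - mu)^T · Sigma^{-1} · (x - mu):
  Sigma^{-1} · (x - mu) = (-0.3305, -0.6271, -0.3644).
  (x - mu)^T · [Sigma^{-1} · (x - mu)] = (0)·(-0.3305) + (-3)·(-0.6271) + (-1)·(-0.3644) = 2.2458.

Step 4 — take square root: d = √(2.2458) ≈ 1.4986.

d(x, mu) = √(2.2458) ≈ 1.4986


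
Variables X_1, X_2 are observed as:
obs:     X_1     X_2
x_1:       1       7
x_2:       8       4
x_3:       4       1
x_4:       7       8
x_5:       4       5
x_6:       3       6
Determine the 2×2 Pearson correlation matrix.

Step 1 — column means:
  mean(X_1) = (1 + 8 + 4 + 7 + 4 + 3) / 6 = 27/6 = 4.5
  mean(X_2) = (7 + 4 + 1 + 8 + 5 + 6) / 6 = 31/6 = 5.1667

Step 2 — sample variances and covariances s[i,j] = (1/(n-1)) · Σ_k (x_{k,i} - mean_i) · (x_{k,j} - mean_j), with n-1 = 5:
  s[X_1,X_1] = ((-3.5)·(-3.5) + (3.5)·(3.5) + (-0.5)·(-0.5) + (2.5)·(2.5) + (-0.5)·(-0.5) + (-1.5)·(-1.5)) / 5 = 33.5/5 = 6.7
  s[X_1,X_2] = ((-3.5)·(1.8333) + (3.5)·(-1.1667) + (-0.5)·(-4.1667) + (2.5)·(2.8333) + (-0.5)·(-0.1667) + (-1.5)·(0.8333)) / 5 = -2.5/5 = -0.5
  s[X_2,X_2] = ((1.8333)·(1.8333) + (-1.1667)·(-1.1667) + (-4.1667)·(-4.1667) + (2.8333)·(2.8333) + (-0.1667)·(-0.1667) + (0.8333)·(0.8333)) / 5 = 30.8333/5 = 6.1667
  Sample standard deviations s_i = √(s[i,i]):
  s(X_1) = √(6.7) = 2.5884
  s(X_2) = √(6.1667) = 2.4833

Step 3 — r_{ij} = s_{ij} / (s_i · s_j):
  r[X_1,X_1] = 1 (diagonal).
  r[X_1,X_2] = -0.5 / (2.5884 · 2.4833) = -0.5 / 6.4278 = -0.0778
  r[X_2,X_2] = 1 (diagonal).

R is symmetric with unit diagonal. Assembling:

R = [[1, -0.0778],
 [-0.0778, 1]]


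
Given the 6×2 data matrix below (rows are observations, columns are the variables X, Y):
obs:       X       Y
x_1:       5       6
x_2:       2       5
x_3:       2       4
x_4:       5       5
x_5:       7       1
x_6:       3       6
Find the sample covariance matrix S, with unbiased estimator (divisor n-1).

Step 1 — column means:
  mean(X) = (5 + 2 + 2 + 5 + 7 + 3) / 6 = 24/6 = 4
  mean(Y) = (6 + 5 + 4 + 5 + 1 + 6) / 6 = 27/6 = 4.5

Step 2 — sample covariance S[i,j] = (1/(n-1)) · Σ_k (x_{k,i} - mean_i) · (x_{k,j} - mean_j), with n-1 = 5.
  S[X,X] = ((1)·(1) + (-2)·(-2) + (-2)·(-2) + (1)·(1) + (3)·(3) + (-1)·(-1)) / 5 = 20/5 = 4
  S[X,Y] = ((1)·(1.5) + (-2)·(0.5) + (-2)·(-0.5) + (1)·(0.5) + (3)·(-3.5) + (-1)·(1.5)) / 5 = -10/5 = -2
  S[Y,Y] = ((1.5)·(1.5) + (0.5)·(0.5) + (-0.5)·(-0.5) + (0.5)·(0.5) + (-3.5)·(-3.5) + (1.5)·(1.5)) / 5 = 17.5/5 = 3.5

S is symmetric (S[j,i] = S[i,j]). Assembling:

S = [[4, -2],
 [-2, 3.5]]


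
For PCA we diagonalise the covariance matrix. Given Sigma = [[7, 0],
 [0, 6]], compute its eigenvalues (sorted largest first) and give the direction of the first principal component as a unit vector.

Step 1 — characteristic polynomial of 2×2 Sigma:
  det(Sigma - λI) = λ² - trace · λ + det = 0.
  trace = 7 + 6 = 13, det = 7·6 - (0)² = 42.
Step 2 — discriminant:
  Δ = trace² - 4·det = 169 - 168 = 1.
Step 3 — eigenvalues:
  λ = (trace ± √Δ)/2 = (13 ± 1)/2,
  λ_1 = 7,  λ_2 = 6.

Step 4 — unit eigenvector for λ_1: Sigma is diagonal, so its eigenvectors are the coordinate axes. λ_1 = 7 is the diagonal entry on the first coordinate axis, hence
  v_1 = (1, 0) (||v_1|| = 1).

λ_1 = 7,  λ_2 = 6;  v_1 ≈ (1, 0)


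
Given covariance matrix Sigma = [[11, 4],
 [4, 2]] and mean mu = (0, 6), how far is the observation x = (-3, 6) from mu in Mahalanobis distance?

Step 1 — centre the observation: (x - mu) = (-3, 0).

Step 2 — invert Sigma. det(Sigma) = 11·2 - (4)² = 6.
  Sigma^{-1} = (1/det) · [[d, -b], [-b, a]] = [[0.3333, -0.6667],
 [-0.6667, 1.8333]].

Step 3 — form the quadratic (x - mu)^T · Sigma^{-1} · (x - mu):
  Sigma^{-1} · (x - mu) = (-1, 2).
  (x - mu)^T · [Sigma^{-1} · (x - mu)] = (-3)·(-1) + (0)·(2) = 3.

Step 4 — take square root: d = √(3) ≈ 1.7321.

d(x, mu) = √(3) ≈ 1.7321


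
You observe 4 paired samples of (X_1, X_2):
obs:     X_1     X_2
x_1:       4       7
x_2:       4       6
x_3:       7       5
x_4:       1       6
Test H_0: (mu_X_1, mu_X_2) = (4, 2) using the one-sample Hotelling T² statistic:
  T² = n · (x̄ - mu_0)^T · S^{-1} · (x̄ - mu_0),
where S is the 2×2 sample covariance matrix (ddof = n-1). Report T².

Step 1 — sample mean vector:
  mean(X_1) = (4 + 4 + 7 + 1) / 4 = 16/4 = 4
  mean(X_2) = (7 + 6 + 5 + 6) / 4 = 24/4 = 6
  x̄ = (4, 6),  deviation x̄ - mu_0 = (4, 6) - (4, 2) = (0, 4).

Step 2 — sample covariance matrix, S[i,j] = (1/(n-1)) · Σ_k (x_{k,i} - mean_i) · (x_{k,j} - mean_j), divisor n-1 = 3:
  S[X_1,X_1] = ((0)·(0) + (0)·(0) + (3)·(3) + (-3)·(-3)) / 3 = 18/3 = 6
  S[X_1,X_2] = ((0)·(1) + (0)·(0) + (3)·(-1) + (-3)·(0)) / 3 = -3/3 = -1
  S[X_2,X_2] = ((1)·(1) + (0)·(0) + (-1)·(-1) + (0)·(0)) / 3 = 2/3 = 0.6667
  S = [[6, -1],
 [-1, 0.6667]].

Step 3 — invert S. det(S) = 6·0.6667 - (-1)² = 3.
  S^{-1} = (1/det) · [[d, -b], [-b, a]] = [[0.2222, 0.3333],
 [0.3333, 2]].

Step 4 — quadratic form (x̄ - mu_0)^T · S^{-1} · (x̄ - mu_0):
  S^{-1} · (x̄ - mu_0) = (1.3333, 8),
  (x̄ - mu_0)^T · [...] = (0)·(1.3333) + (4)·(8) = 32.

Step 5 — scale by n: T² = 4 · 32 = 128.

T² ≈ 128


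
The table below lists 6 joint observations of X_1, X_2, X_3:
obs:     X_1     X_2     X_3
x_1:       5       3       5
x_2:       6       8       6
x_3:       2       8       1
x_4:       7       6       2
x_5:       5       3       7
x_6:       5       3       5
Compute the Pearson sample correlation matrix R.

Step 1 — column means:
  mean(X_1) = (5 + 6 + 2 + 7 + 5 + 5) / 6 = 30/6 = 5
  mean(X_2) = (3 + 8 + 8 + 6 + 3 + 3) / 6 = 31/6 = 5.1667
  mean(X_3) = (5 + 6 + 1 + 2 + 7 + 5) / 6 = 26/6 = 4.3333

Step 2 — sample variances and covariances s[i,j] = (1/(n-1)) · Σ_k (x_{k,i} - mean_i) · (x_{k,j} - mean_j), with n-1 = 5:
  s[X_1,X_1] = ((0)·(0) + (1)·(1) + (-3)·(-3) + (2)·(2) + (0)·(0) + (0)·(0)) / 5 = 14/5 = 2.8
  s[X_1,X_2] = ((0)·(-2.1667) + (1)·(2.8333) + (-3)·(2.8333) + (2)·(0.8333) + (0)·(-2.1667) + (0)·(-2.1667)) / 5 = -4/5 = -0.8
  s[X_1,X_3] = ((0)·(0.6667) + (1)·(1.6667) + (-3)·(-3.3333) + (2)·(-2.3333) + (0)·(2.6667) + (0)·(0.6667)) / 5 = 7/5 = 1.4
  s[X_2,X_2] = ((-2.1667)·(-2.1667) + (2.8333)·(2.8333) + (2.8333)·(2.8333) + (0.8333)·(0.8333) + (-2.1667)·(-2.1667) + (-2.1667)·(-2.1667)) / 5 = 30.8333/5 = 6.1667
  s[X_2,X_3] = ((-2.1667)·(0.6667) + (2.8333)·(1.6667) + (2.8333)·(-3.3333) + (0.8333)·(-2.3333) + (-2.1667)·(2.6667) + (-2.1667)·(0.6667)) / 5 = -15.3333/5 = -3.0667
  s[X_3,X_3] = ((0.6667)·(0.6667) + (1.6667)·(1.6667) + (-3.3333)·(-3.3333) + (-2.3333)·(-2.3333) + (2.6667)·(2.6667) + (0.6667)·(0.6667)) / 5 = 27.3333/5 = 5.4667
  Sample standard deviations s_i = √(s[i,i]):
  s(X_1) = √(2.8) = 1.6733
  s(X_2) = √(6.1667) = 2.4833
  s(X_3) = √(5.4667) = 2.3381

Step 3 — r_{ij} = s_{ij} / (s_i · s_j):
  r[X_1,X_1] = 1 (diagonal).
  r[X_1,X_2] = -0.8 / (1.6733 · 2.4833) = -0.8 / 4.1553 = -0.1925
  r[X_1,X_3] = 1.4 / (1.6733 · 2.3381) = 1.4 / 3.9124 = 0.3578
  r[X_2,X_2] = 1 (diagonal).
  r[X_2,X_3] = -3.0667 / (2.4833 · 2.3381) = -3.0667 / 5.8061 = -0.5282
  r[X_3,X_3] = 1 (diagonal).

R is symmetric with unit diagonal. Assembling:

R = [[1, -0.1925, 0.3578],
 [-0.1925, 1, -0.5282],
 [0.3578, -0.5282, 1]]


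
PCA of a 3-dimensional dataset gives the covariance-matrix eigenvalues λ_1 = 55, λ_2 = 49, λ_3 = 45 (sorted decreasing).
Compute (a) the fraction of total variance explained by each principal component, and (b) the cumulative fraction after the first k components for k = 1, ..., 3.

Step 1 — total variance = trace(Sigma) = Σ λ_i = 55 + 49 + 45 = 149.

Step 2 — fraction explained by component i = λ_i / Σ λ:
  PC1: 55/149 = 0.3691
  PC2: 49/149 = 0.3289
  PC3: 45/149 = 0.302

Step 3 — cumulative fraction after k components = (λ_1 + ... + λ_k) / Σ λ:
  k = 1: 55/149 = 0.3691
  k = 2: (55 + 49)/149 = 104/149 = 0.698
  k = 3: (55 + 49 + 45)/149 = 149/149 = 1

Summary (fraction, with percent):

explained: PC1 0.3691 (36.91%), PC2 0.3289 (32.89%), PC3 0.302 (30.2%);  cumulative: 0.3691, 0.698, 1


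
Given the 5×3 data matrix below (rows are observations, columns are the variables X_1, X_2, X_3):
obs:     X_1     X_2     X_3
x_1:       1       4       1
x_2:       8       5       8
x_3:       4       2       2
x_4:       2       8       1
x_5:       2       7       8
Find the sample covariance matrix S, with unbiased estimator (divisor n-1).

Step 1 — column means:
  mean(X_1) = (1 + 8 + 4 + 2 + 2) / 5 = 17/5 = 3.4
  mean(X_2) = (4 + 5 + 2 + 8 + 7) / 5 = 26/5 = 5.2
  mean(X_3) = (1 + 8 + 2 + 1 + 8) / 5 = 20/5 = 4

Step 2 — sample covariance S[i,j] = (1/(n-1)) · Σ_k (x_{k,i} - mean_i) · (x_{k,j} - mean_j), with n-1 = 4.
  S[X_1,X_1] = ((-2.4)·(-2.4) + (4.6)·(4.6) + (0.6)·(0.6) + (-1.4)·(-1.4) + (-1.4)·(-1.4)) / 4 = 31.2/4 = 7.8
  S[X_1,X_2] = ((-2.4)·(-1.2) + (4.6)·(-0.2) + (0.6)·(-3.2) + (-1.4)·(2.8) + (-1.4)·(1.8)) / 4 = -6.4/4 = -1.6
  S[X_1,X_3] = ((-2.4)·(-3) + (4.6)·(4) + (0.6)·(-2) + (-1.4)·(-3) + (-1.4)·(4)) / 4 = 23/4 = 5.75
  S[X_2,X_2] = ((-1.2)·(-1.2) + (-0.2)·(-0.2) + (-3.2)·(-3.2) + (2.8)·(2.8) + (1.8)·(1.8)) / 4 = 22.8/4 = 5.7
  S[X_2,X_3] = ((-1.2)·(-3) + (-0.2)·(4) + (-3.2)·(-2) + (2.8)·(-3) + (1.8)·(4)) / 4 = 8/4 = 2
  S[X_3,X_3] = ((-3)·(-3) + (4)·(4) + (-2)·(-2) + (-3)·(-3) + (4)·(4)) / 4 = 54/4 = 13.5

S is symmetric (S[j,i] = S[i,j]). Assembling:

S = [[7.8, -1.6, 5.75],
 [-1.6, 5.7, 2],
 [5.75, 2, 13.5]]


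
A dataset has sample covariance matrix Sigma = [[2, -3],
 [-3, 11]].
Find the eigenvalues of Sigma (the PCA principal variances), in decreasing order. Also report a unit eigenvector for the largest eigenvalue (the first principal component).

Step 1 — characteristic polynomial of 2×2 Sigma:
  det(Sigma - λI) = λ² - trace · λ + det = 0.
  trace = 2 + 11 = 13, det = 2·11 - (-3)² = 13.
Step 2 — discriminant:
  Δ = trace² - 4·det = 169 - 52 = 117.
Step 3 — eigenvalues:
  λ = (trace ± √Δ)/2 = (13 ± 10.8167)/2,
  λ_1 = 11.9083,  λ_2 = 1.0917.

Step 4 — unit eigenvector for λ_1: solve (Sigma - λ_1 I)v = 0. First row:
  (2 - 11.9083)·v_x + (-3)·v_y = 0, i.e. (-9.9083)·v_x + (-3)·v_y = 0,
  so v ∝ (b, λ_1 - a) = (-3, 9.9083); multiply by -1 so the first entry is positive: u = (3, -9.9083).
  ||u|| = √((3)² + (-9.9083)²) = √(107.1749) ≈ 10.3525,
  v_1 = u/||u|| ≈ (0.2898, -0.9571) (||v_1|| = 1).

λ_1 = 11.9083,  λ_2 = 1.0917;  v_1 ≈ (0.2898, -0.9571)


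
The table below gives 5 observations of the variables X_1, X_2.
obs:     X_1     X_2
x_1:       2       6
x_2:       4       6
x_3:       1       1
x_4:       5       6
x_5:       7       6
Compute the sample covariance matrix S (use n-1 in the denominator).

Step 1 — column means:
  mean(X_1) = (2 + 4 + 1 + 5 + 7) / 5 = 19/5 = 3.8
  mean(X_2) = (6 + 6 + 1 + 6 + 6) / 5 = 25/5 = 5

Step 2 — sample covariance S[i,j] = (1/(n-1)) · Σ_k (x_{k,i} - mean_i) · (x_{k,j} - mean_j), with n-1 = 4.
  S[X_1,X_1] = ((-1.8)·(-1.8) + (0.2)·(0.2) + (-2.8)·(-2.8) + (1.2)·(1.2) + (3.2)·(3.2)) / 4 = 22.8/4 = 5.7
  S[X_1,X_2] = ((-1.8)·(1) + (0.2)·(1) + (-2.8)·(-4) + (1.2)·(1) + (3.2)·(1)) / 4 = 14/4 = 3.5
  S[X_2,X_2] = ((1)·(1) + (1)·(1) + (-4)·(-4) + (1)·(1) + (1)·(1)) / 4 = 20/4 = 5

S is symmetric (S[j,i] = S[i,j]). Assembling:

S = [[5.7, 3.5],
 [3.5, 5]]


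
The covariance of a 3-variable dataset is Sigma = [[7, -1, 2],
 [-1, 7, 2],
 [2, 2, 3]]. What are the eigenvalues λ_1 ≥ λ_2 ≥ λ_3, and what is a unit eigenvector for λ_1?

Step 1 — characteristic polynomial p(λ) = det(λI - Sigma) = λ³ - tr·λ² + c_1·λ - det, where tr = trace, c_1 = sum of the principal 2×2 minors, det = det(Sigma):
  tr = 7 + 7 + 3 = 17,
  c_1 = (7·7 - (-1)²) + (7·3 - (2)²) + (7·3 - (2)²) = 48 + 17 + 17 = 82,
  det = 7·(7·3 - (2)²) - (-1)·((-1)·3 - (2)·(2)) + (2)·((-1)·(2) - 7·(2)) = 7·(17) - (-1)·(-7) + (2)·(-16) = 80.
  So p(λ) = λ³ - 17λ² + 82λ - 80.
Step 2 — look for an integer root (rational root theorem: any rational root is an integer divisor of 80). Testing λ = 8:
  p(8) = 512 - 1088 + 656 - 80 = 0  ✓
  Dividing out (λ - 8): p(λ) = (λ - 8)(λ² - 9λ + 10).
Step 3 — remaining eigenvalues from the quadratic λ² - 9λ + 10 = 0:
  Δ = 9² - 4·10 = 81 - 40 = 41,  λ = (9 ± √41)/2 = (9 ± 6.4031)/2 ≈ 7.7016 or 1.2984.
  Sorted: λ_1 = 8,  λ_2 = 7.7016,  λ_3 = 1.2984  (check: sum = 17 = tr ✓).

Step 4 — unit eigenvector for λ_1 = 8: v spans the null space of (Sigma - λ_1 I), whose rows are
  r_1 = (-1, -1, 2),  r_2 = (-1, -1, 2),  r_3 = (2, 2, -5).
  v is orthogonal to every row, so take v ∝ r_1 × r_3 = ((-1)·(-5) - (2)·(2), (2)·(2) - (-1)·(-5), (-1)·(2) - (-1)·(2)) = (1, -1, 0).
  Let u = (1, -1, 0).
  ||u|| = √((1)² + (-1)² + (0)²) = √(2) ≈ 1.4142,  v_1 = u/||u|| ≈ (0.7071, -0.7071, 0) (||v_1|| = 1).

λ_1 = 8,  λ_2 = 7.7016,  λ_3 = 1.2984;  v_1 ≈ (0.7071, -0.7071, 0)


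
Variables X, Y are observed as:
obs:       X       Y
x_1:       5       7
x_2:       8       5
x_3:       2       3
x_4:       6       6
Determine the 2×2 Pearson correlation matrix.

Step 1 — column means:
  mean(X) = (5 + 8 + 2 + 6) / 4 = 21/4 = 5.25
  mean(Y) = (7 + 5 + 3 + 6) / 4 = 21/4 = 5.25

Step 2 — sample variances and covariances s[i,j] = (1/(n-1)) · Σ_k (x_{k,i} - mean_i) · (x_{k,j} - mean_j), with n-1 = 3:
  s[X,X] = ((-0.25)·(-0.25) + (2.75)·(2.75) + (-3.25)·(-3.25) + (0.75)·(0.75)) / 3 = 18.75/3 = 6.25
  s[X,Y] = ((-0.25)·(1.75) + (2.75)·(-0.25) + (-3.25)·(-2.25) + (0.75)·(0.75)) / 3 = 6.75/3 = 2.25
  s[Y,Y] = ((1.75)·(1.75) + (-0.25)·(-0.25) + (-2.25)·(-2.25) + (0.75)·(0.75)) / 3 = 8.75/3 = 2.9167
  Sample standard deviations s_i = √(s[i,i]):
  s(X) = √(6.25) = 2.5
  s(Y) = √(2.9167) = 1.7078

Step 3 — r_{ij} = s_{ij} / (s_i · s_j):
  r[X,X] = 1 (diagonal).
  r[X,Y] = 2.25 / (2.5 · 1.7078) = 2.25 / 4.2696 = 0.527
  r[Y,Y] = 1 (diagonal).

R is symmetric with unit diagonal. Assembling:

R = [[1, 0.527],
 [0.527, 1]]


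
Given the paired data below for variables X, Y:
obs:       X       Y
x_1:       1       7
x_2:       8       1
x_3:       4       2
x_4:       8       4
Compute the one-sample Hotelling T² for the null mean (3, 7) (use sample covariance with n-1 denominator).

Step 1 — sample mean vector:
  mean(X) = (1 + 8 + 4 + 8) / 4 = 21/4 = 5.25
  mean(Y) = (7 + 1 + 2 + 4) / 4 = 14/4 = 3.5
  x̄ = (5.25, 3.5),  deviation x̄ - mu_0 = (5.25, 3.5) - (3, 7) = (2.25, -3.5).

Step 2 — sample covariance matrix, S[i,j] = (1/(n-1)) · Σ_k (x_{k,i} - mean_i) · (x_{k,j} - mean_j), divisor n-1 = 3:
  S[X,X] = ((-4.25)·(-4.25) + (2.75)·(2.75) + (-1.25)·(-1.25) + (2.75)·(2.75)) / 3 = 34.75/3 = 11.5833
  S[X,Y] = ((-4.25)·(3.5) + (2.75)·(-2.5) + (-1.25)·(-1.5) + (2.75)·(0.5)) / 3 = -18.5/3 = -6.1667
  S[Y,Y] = ((3.5)·(3.5) + (-2.5)·(-2.5) + (-1.5)·(-1.5) + (0.5)·(0.5)) / 3 = 21/3 = 7
  S = [[11.5833, -6.1667],
 [-6.1667, 7]].

Step 3 — invert S. det(S) = 11.5833·7 - (-6.1667)² = 43.0556.
  S^{-1} = (1/det) · [[d, -b], [-b, a]] = [[0.1626, 0.1432],
 [0.1432, 0.269]].

Step 4 — quadratic form (x̄ - mu_0)^T · S^{-1} · (x̄ - mu_0):
  S^{-1} · (x̄ - mu_0) = (-0.1355, -0.6194),
  (x̄ - mu_0)^T · [...] = (2.25)·(-0.1355) + (-3.5)·(-0.6194) = 1.8629.

Step 5 — scale by n: T² = 4 · 1.8629 = 7.4516.

T² ≈ 7.4516


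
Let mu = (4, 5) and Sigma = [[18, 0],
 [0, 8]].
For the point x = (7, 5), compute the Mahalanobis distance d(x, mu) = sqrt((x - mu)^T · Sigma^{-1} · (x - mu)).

Step 1 — centre the observation: (x - mu) = (3, 0).

Step 2 — invert Sigma. det(Sigma) = 18·8 - (0)² = 144.
  Sigma^{-1} = (1/det) · [[d, -b], [-b, a]] = [[0.0556, 0],
 [0, 0.125]].

Step 3 — form the quadratic (x - mu)^T · Sigma^{-1} · (x - mu):
  Sigma^{-1} · (x - mu) = (0.1667, 0).
  (x - mu)^T · [Sigma^{-1} · (x - mu)] = (3)·(0.1667) + (0)·(0) = 0.5.

Step 4 — take square root: d = √(0.5) ≈ 0.7071.

d(x, mu) = √(0.5) ≈ 0.7071


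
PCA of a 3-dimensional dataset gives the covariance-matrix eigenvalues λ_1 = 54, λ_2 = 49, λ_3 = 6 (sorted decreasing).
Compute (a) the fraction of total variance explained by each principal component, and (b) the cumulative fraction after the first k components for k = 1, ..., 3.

Step 1 — total variance = trace(Sigma) = Σ λ_i = 54 + 49 + 6 = 109.

Step 2 — fraction explained by component i = λ_i / Σ λ:
  PC1: 54/109 = 0.4954
  PC2: 49/109 = 0.4495
  PC3: 6/109 = 0.055

Step 3 — cumulative fraction after k components = (λ_1 + ... + λ_k) / Σ λ:
  k = 1: 54/109 = 0.4954
  k = 2: (54 + 49)/109 = 103/109 = 0.945
  k = 3: (54 + 49 + 6)/109 = 109/109 = 1

Summary (fraction, with percent):

explained: PC1 0.4954 (49.54%), PC2 0.4495 (44.95%), PC3 0.055 (5.5%);  cumulative: 0.4954, 0.945, 1


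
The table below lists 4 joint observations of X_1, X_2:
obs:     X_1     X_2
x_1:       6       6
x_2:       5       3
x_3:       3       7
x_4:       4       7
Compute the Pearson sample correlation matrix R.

Step 1 — column means:
  mean(X_1) = (6 + 5 + 3 + 4) / 4 = 18/4 = 4.5
  mean(X_2) = (6 + 3 + 7 + 7) / 4 = 23/4 = 5.75

Step 2 — sample variances and covariances s[i,j] = (1/(n-1)) · Σ_k (x_{k,i} - mean_i) · (x_{k,j} - mean_j), with n-1 = 3:
  s[X_1,X_1] = ((1.5)·(1.5) + (0.5)·(0.5) + (-1.5)·(-1.5) + (-0.5)·(-0.5)) / 3 = 5/3 = 1.6667
  s[X_1,X_2] = ((1.5)·(0.25) + (0.5)·(-2.75) + (-1.5)·(1.25) + (-0.5)·(1.25)) / 3 = -3.5/3 = -1.1667
  s[X_2,X_2] = ((0.25)·(0.25) + (-2.75)·(-2.75) + (1.25)·(1.25) + (1.25)·(1.25)) / 3 = 10.75/3 = 3.5833
  Sample standard deviations s_i = √(s[i,i]):
  s(X_1) = √(1.6667) = 1.291
  s(X_2) = √(3.5833) = 1.893

Step 3 — r_{ij} = s_{ij} / (s_i · s_j):
  r[X_1,X_1] = 1 (diagonal).
  r[X_1,X_2] = -1.1667 / (1.291 · 1.893) = -1.1667 / 2.4438 = -0.4774
  r[X_2,X_2] = 1 (diagonal).

R is symmetric with unit diagonal. Assembling:

R = [[1, -0.4774],
 [-0.4774, 1]]


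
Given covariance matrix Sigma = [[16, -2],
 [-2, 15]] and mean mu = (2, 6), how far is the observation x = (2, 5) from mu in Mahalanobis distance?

Step 1 — centre the observation: (x - mu) = (0, -1).

Step 2 — invert Sigma. det(Sigma) = 16·15 - (-2)² = 236.
  Sigma^{-1} = (1/det) · [[d, -b], [-b, a]] = [[0.0636, 0.0085],
 [0.0085, 0.0678]].

Step 3 — form the quadratic (x - mu)^T · Sigma^{-1} · (x - mu):
  Sigma^{-1} · (x - mu) = (-0.0085, -0.0678).
  (x - mu)^T · [Sigma^{-1} · (x - mu)] = (0)·(-0.0085) + (-1)·(-0.0678) = 0.0678.

Step 4 — take square root: d = √(0.0678) ≈ 0.2604.

d(x, mu) = √(0.0678) ≈ 0.2604
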